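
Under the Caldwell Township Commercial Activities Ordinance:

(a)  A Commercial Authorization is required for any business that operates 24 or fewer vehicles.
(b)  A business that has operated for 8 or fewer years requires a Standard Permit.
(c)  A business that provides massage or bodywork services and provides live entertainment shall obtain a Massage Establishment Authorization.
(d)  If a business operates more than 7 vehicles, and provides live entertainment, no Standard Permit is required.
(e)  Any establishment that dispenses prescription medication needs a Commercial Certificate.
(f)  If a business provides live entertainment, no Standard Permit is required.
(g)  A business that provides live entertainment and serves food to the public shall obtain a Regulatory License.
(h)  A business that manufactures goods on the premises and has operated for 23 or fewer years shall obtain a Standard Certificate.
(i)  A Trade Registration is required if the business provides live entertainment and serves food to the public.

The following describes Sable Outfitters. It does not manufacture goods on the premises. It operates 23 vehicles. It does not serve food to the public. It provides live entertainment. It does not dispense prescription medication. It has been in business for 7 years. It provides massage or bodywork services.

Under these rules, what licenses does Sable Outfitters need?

Commercial Authorization, Massage Establishment Authorization

(a) vehicles 23 ≤ 24 → Commercial Authorization required.
(b) years in business 7 ≤ 8 → Standard Permit required.
(c) provides massage or bodywork services; provides live entertainment → Massage Establishment Authorization required.
(d) vehicles 23 > 7; provides live entertainment → exempt from Standard Permit.
(e) does not dispense prescription medication → Commercial Certificate not required.
(f) provides live entertainment → exempt from Standard Permit.
(g) provides live entertainment; does not serve food to the public → Regulatory License not required.
(h) does not manufacture goods on the premises; years in business 7 ≤ 23 → Standard Certificate not required.
(i) provides live entertainment; does not serve food to the public → Trade Registration not required.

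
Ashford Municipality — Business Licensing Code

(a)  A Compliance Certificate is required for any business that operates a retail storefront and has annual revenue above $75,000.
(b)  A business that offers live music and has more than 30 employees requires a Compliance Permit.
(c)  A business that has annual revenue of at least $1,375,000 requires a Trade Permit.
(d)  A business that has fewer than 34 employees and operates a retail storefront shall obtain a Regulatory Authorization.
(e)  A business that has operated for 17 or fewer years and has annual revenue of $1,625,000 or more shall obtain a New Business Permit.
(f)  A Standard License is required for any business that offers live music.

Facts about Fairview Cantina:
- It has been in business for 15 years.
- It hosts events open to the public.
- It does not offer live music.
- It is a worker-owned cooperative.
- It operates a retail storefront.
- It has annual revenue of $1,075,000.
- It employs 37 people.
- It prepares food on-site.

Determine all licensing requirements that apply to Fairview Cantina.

Compliance Certificate

(a) operates a retail storefront; revenue $1,075,000 > $75,000 → Compliance Certificate required.
(b) does not offer live music; employees 37 > 30 → Compliance Permit not required.
(c) revenue $1,075,000 < $1,375,000 → Trade Permit not required.
(d) employees 37 ≥ 34; operates a retail storefront → Regulatory Authorization not required.
(e) years in business 15 ≤ 17; revenue $1,075,000 < $1,625,000 → New Business Permit not required.
(f) does not offer live music → Standard License not required.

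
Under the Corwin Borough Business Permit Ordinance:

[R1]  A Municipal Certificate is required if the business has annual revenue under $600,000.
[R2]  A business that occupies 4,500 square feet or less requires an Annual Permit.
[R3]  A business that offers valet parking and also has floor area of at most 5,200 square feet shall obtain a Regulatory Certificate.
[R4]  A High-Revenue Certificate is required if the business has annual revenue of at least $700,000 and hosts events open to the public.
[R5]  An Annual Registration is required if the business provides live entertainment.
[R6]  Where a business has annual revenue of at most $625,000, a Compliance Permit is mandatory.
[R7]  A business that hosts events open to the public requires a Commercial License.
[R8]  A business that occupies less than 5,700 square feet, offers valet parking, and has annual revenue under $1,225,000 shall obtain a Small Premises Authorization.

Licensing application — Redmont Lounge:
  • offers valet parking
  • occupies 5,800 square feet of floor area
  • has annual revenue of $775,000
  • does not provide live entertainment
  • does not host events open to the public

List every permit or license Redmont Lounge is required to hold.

None

[R1] revenue $775,000 ≥ $600,000 → Municipal Certificate not required.
[R2] floor area 5,800 square feet > 4,500 square feet → Annual Permit not required.
[R3] offers valet parking; floor area 5,800 square feet > 5,200 square feet → Regulatory Certificate not required.
[R4] revenue $775,000 ≥ $700,000; does not host events open to the public → High-Revenue Certificate not required.
[R5] does not provide live entertainment → Annual Registration not required.
[R6] revenue $775,000 > $625,000 → Compliance Permit not required.
[R7] does not host events open to the public → Commercial License not required.
[R8] floor area 5,800 square feet ≥ 5,700 square feet; offers valet parking; revenue $775,000 < $1,225,000 → Small Premises Authorization not required.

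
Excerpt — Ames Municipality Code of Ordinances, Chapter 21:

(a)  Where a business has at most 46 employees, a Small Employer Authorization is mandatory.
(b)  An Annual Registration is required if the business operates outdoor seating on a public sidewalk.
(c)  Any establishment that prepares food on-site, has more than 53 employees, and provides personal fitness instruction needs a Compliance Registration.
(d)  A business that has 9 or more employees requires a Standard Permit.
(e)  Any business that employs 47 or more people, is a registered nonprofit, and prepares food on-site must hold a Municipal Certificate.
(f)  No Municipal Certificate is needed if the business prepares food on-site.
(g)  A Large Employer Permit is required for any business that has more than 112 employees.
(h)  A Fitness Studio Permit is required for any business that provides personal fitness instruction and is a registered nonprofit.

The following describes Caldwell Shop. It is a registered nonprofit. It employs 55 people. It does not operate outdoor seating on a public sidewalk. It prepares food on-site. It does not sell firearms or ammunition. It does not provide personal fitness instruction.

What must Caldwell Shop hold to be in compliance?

Standard Permit

(a) employees 55 > 46 → Small Employer Authorization not required.
(b) does not operate outdoor seating on a public sidewalk → Annual Registration not required.
(c) prepares food on-site; employees 55 > 53; does not provide personal fitness instruction → Compliance Registration not required.
(d) employees 55 ≥ 9 → Standard Permit required.
(e) employees 55 ≥ 47; is a registered nonprofit; prepares food on-site → Municipal Certificate required.
(f) prepares food on-site → exempt from Municipal Certificate.
(g) employees 55 ≤ 112 → Large Employer Permit not required.
(h) does not provide personal fitness instruction; is a registered nonprofit → Fitness Studio Permit not required.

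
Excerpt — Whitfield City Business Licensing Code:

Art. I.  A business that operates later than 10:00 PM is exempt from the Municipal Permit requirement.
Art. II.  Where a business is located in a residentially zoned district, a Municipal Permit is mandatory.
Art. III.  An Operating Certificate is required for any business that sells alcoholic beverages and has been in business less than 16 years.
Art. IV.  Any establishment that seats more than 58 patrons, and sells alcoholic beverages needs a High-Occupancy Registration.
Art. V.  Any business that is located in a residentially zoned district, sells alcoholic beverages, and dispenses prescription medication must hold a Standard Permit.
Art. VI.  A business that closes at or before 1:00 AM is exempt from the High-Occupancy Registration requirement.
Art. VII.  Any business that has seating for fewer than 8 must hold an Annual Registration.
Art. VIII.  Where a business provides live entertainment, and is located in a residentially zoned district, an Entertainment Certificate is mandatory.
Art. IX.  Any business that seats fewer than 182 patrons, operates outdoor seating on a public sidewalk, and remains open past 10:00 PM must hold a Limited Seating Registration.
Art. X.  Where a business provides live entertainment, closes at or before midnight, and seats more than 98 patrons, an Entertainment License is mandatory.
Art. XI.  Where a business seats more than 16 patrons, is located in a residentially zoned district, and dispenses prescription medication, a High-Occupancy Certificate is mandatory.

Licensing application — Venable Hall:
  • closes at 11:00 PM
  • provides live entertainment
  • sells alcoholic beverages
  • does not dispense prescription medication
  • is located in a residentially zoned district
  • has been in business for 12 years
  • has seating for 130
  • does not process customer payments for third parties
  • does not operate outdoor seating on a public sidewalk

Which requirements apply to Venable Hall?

Entertainment Certificate, Entertainment License, Operating Certificate

Art. I. closes 11:00 PM, after 10:00 PM → exempt from Municipal Permit.
Art. II. is located in a residentially zoned district → Municipal Permit required.
Art. III. sells alcoholic beverages; years in business 12 < 16 → Operating Certificate required.
Art. IV. seating 130 > 58; sells alcoholic beverages → High-Occupancy Registration required.
Art. V. is located in a residentially zoned district; sells alcoholic beverages; does not dispense prescription medication → Standard Permit not required.
Art. VI. closes 11:00 PM, at/before 1:00 AM → exempt from High-Occupancy Registration.
Art. VII. seating 130 ≥ 8 → Annual Registration not required.
Art. VIII. provides live entertainment; is located in a residentially zoned district → Entertainment Certificate required.
Art. IX. seating 130 < 182; does not operate outdoor seating on a public sidewalk; closes 11:00 PM, after 10:00 PM → Limited Seating Registration not required.
Art. X. provides live entertainment; closes 11:00 PM, at/before midnight; seating 130 > 98 → Entertainment License required.
Art. XI. seating 130 > 16; is located in a residentially zoned district; does not dispense prescription medication → High-Occupancy Certificate not required.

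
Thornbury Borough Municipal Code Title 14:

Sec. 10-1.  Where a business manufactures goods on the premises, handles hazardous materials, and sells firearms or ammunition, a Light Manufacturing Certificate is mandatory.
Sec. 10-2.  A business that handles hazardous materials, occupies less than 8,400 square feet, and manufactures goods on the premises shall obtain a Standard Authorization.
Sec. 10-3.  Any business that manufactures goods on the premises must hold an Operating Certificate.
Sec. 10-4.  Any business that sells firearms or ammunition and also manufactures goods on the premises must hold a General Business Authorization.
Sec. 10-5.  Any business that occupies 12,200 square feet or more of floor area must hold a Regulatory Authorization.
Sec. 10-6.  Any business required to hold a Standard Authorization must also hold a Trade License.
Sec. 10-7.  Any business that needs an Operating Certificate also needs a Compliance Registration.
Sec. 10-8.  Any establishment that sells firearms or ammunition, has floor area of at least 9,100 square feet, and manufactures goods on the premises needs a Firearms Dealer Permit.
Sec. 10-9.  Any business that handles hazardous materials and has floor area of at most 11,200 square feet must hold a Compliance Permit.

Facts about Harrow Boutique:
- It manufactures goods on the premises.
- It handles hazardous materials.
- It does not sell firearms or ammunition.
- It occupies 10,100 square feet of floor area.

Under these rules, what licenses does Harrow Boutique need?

Compliance Permit, Compliance Registration, Operating Certificate

Sec. 10-1. manufactures goods on the premises; handles hazardous materials; does not sell firearms or ammunition → Light Manufacturing Certificate not required.
Sec. 10-2. handles hazardous materials; floor area 10,100 square feet ≥ 8,400 square feet; manufactures goods on the premises → Standard Authorization not required.
Sec. 10-3. manufactures goods on the premises → Operating Certificate required.
Sec. 10-4. does not sell firearms or ammunition; manufactures goods on the premises → General Business Authorization not required.
Sec. 10-5. floor area 10,100 square feet < 12,200 square feet → Regulatory Authorization not required.
Sec. 10-6. Standard Authorization is not required → no effect.
Sec. 10-7. Operating Certificate is required → Compliance Registration also required.
Sec. 10-8. does not sell firearms or ammunition; floor area 10,100 square feet ≥ 9,100 square feet; manufactures goods on the premises → Firearms Dealer Permit not required.
Sec. 10-9. handles hazardous materials; floor area 10,100 square feet ≤ 11,200 square feet → Compliance Permit required.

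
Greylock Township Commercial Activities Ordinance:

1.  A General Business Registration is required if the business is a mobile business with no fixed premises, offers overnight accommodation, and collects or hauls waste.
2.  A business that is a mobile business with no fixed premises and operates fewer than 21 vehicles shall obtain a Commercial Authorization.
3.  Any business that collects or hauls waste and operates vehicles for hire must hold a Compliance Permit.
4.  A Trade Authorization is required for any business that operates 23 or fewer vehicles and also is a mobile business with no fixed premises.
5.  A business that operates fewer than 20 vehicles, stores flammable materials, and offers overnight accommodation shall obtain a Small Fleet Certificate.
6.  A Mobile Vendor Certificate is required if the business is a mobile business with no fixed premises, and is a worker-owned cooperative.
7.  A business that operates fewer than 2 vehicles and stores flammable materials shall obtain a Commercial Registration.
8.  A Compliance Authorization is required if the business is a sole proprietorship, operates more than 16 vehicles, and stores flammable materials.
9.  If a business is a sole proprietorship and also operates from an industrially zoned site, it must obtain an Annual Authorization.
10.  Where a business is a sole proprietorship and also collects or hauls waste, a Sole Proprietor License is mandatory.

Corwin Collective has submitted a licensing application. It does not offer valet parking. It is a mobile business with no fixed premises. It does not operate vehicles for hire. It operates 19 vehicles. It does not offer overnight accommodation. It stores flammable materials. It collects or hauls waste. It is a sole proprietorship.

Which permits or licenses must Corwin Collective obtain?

1. is a mobile business with no fixed premises; does not offer overnight accommodation; collects or hauls waste → General Business Registration not required.
2. is a mobile business with no fixed premises; vehicles 19 < 21 → Commercial Authorization required.
3. collects or hauls waste; does not operate vehicles for hire → Compliance Permit not required.
4. vehicles 19 ≤ 23; is a mobile business with no fixed premises → Trade Authorization required.
5. vehicles 19 < 20; stores flammable materials; does not offer overnight accommodation → Small Fleet Certificate not required.
6. is a mobile business with no fixed premises; is a sole proprietorship (not: is a worker-owned cooperative) → Mobile Vendor Certificate not required.
7. vehicles 19 ≥ 2; stores flammable materials → Commercial Registration not required.
8. is a sole proprietorship; vehicles 19 > 16; stores flammable materials → Compliance Authorization required.
9. is a sole proprietorship; is a mobile business with no fixed premises (not: operates from an industrially zoned site) → Annual Authorization not required.
10. is a sole proprietorship; collects or hauls waste → Sole Proprietor License required.

Commercial Authorization, Compliance Authorization, Sole Proprietor License, Trade Authorization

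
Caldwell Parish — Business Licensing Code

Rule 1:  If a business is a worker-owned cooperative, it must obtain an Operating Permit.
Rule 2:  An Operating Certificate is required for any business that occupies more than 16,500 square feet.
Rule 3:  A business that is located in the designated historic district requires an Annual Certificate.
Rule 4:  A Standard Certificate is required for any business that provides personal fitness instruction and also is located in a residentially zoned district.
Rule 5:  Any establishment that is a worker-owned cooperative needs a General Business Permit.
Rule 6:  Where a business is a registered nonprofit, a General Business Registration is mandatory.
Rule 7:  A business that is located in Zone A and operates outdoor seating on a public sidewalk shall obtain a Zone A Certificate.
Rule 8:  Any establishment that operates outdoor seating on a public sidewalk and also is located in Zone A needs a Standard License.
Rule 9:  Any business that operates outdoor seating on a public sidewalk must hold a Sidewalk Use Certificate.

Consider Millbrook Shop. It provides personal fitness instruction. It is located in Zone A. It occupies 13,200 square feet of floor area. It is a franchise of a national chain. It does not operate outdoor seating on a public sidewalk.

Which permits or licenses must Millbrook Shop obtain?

None

Rule 1: is a franchise of a national chain (not: is a worker-owned cooperative) → Operating Permit not required.
Rule 2: floor area 13,200 square feet ≤ 16,500 square feet → Operating Certificate not required.
Rule 3: is located in Zone A (not: is located in the designated historic district) → Annual Certificate not required.
Rule 4: provides personal fitness instruction; is located in Zone A (not: is located in a residentially zoned district) → Standard Certificate not required.
Rule 5: is a franchise of a national chain (not: is a worker-owned cooperative) → General Business Permit not required.
Rule 6: is a franchise of a national chain (not: is a registered nonprofit) → General Business Registration not required.
Rule 7: is located in Zone A; does not operate outdoor seating on a public sidewalk → Zone A Certificate not required.
Rule 8: does not operate outdoor seating on a public sidewalk; is located in Zone A → Standard License not required.
Rule 9: does not operate outdoor seating on a public sidewalk → Sidewalk Use Certificate not required.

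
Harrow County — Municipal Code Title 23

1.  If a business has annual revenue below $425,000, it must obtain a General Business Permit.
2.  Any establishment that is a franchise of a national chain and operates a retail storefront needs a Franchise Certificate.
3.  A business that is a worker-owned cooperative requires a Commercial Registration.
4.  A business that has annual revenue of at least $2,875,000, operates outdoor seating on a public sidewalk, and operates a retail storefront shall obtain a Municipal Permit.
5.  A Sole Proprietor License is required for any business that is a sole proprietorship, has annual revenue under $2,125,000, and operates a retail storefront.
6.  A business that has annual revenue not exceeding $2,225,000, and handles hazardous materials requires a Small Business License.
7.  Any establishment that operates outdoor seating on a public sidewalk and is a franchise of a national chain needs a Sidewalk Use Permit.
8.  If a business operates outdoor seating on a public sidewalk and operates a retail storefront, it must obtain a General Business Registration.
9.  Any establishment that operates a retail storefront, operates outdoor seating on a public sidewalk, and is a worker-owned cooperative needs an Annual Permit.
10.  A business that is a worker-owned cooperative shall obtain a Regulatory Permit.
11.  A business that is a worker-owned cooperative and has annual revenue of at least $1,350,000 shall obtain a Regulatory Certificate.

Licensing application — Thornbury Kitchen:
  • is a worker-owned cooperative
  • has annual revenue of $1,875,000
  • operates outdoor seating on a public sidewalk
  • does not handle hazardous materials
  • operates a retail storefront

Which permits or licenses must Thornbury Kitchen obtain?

Annual Permit, Commercial Registration, General Business Registration, Regulatory Certificate, Regulatory Permit

1. revenue $1,875,000 ≥ $425,000 → General Business Permit not required.
2. is a worker-owned cooperative (not: is a franchise of a national chain); operates a retail storefront → Franchise Certificate not required.
3. is a worker-owned cooperative → Commercial Registration required.
4. revenue $1,875,000 < $2,875,000; operates outdoor seating on a public sidewalk; operates a retail storefront → Municipal Permit not required.
5. is a worker-owned cooperative (not: is a sole proprietorship); revenue $1,875,000 < $2,125,000; operates a retail storefront → Sole Proprietor License not required.
6. revenue $1,875,000 ≤ $2,225,000; does not handle hazardous materials → Small Business License not required.
7. operates outdoor seating on a public sidewalk; is a worker-owned cooperative (not: is a franchise of a national chain) → Sidewalk Use Permit not required.
8. operates outdoor seating on a public sidewalk; operates a retail storefront → General Business Registration required.
9. operates a retail storefront; operates outdoor seating on a public sidewalk; is a worker-owned cooperative → Annual Permit required.
10. is a worker-owned cooperative → Regulatory Permit required.
11. is a worker-owned cooperative; revenue $1,875,000 ≥ $1,350,000 → Regulatory Certificate required.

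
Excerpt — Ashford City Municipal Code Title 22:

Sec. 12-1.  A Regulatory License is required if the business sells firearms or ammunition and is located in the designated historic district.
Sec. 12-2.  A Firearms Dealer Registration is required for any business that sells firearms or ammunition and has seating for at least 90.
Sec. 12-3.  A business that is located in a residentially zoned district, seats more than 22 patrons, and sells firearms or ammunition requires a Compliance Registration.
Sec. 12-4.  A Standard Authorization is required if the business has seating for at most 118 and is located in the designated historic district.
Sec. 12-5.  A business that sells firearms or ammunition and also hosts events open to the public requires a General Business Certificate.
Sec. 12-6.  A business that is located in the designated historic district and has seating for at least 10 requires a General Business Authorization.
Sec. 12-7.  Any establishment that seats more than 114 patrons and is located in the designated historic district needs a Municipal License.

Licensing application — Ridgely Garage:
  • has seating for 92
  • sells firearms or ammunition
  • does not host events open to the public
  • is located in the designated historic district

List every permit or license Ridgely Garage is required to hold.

Sec. 12-1. sells firearms or ammunition; is located in the designated historic district → Regulatory License required.
Sec. 12-2. sells firearms or ammunition; seating 92 ≥ 90 → Firearms Dealer Registration required.
Sec. 12-3. is located in the designated historic district (not: is located in a residentially zoned district); seating 92 > 22; sells firearms or ammunition → Compliance Registration not required.
Sec. 12-4. seating 92 ≤ 118; is located in the designated historic district → Standard Authorization required.
Sec. 12-5. sells firearms or ammunition; does not host events open to the public → General Business Certificate not required.
Sec. 12-6. is located in the designated historic district; seating 92 ≥ 10 → General Business Authorization required.
Sec. 12-7. seating 92 ≤ 114; is located in the designated historic district → Municipal License not required.

Firearms Dealer Registration, General Business Authorization, Regulatory License, Standard Authorization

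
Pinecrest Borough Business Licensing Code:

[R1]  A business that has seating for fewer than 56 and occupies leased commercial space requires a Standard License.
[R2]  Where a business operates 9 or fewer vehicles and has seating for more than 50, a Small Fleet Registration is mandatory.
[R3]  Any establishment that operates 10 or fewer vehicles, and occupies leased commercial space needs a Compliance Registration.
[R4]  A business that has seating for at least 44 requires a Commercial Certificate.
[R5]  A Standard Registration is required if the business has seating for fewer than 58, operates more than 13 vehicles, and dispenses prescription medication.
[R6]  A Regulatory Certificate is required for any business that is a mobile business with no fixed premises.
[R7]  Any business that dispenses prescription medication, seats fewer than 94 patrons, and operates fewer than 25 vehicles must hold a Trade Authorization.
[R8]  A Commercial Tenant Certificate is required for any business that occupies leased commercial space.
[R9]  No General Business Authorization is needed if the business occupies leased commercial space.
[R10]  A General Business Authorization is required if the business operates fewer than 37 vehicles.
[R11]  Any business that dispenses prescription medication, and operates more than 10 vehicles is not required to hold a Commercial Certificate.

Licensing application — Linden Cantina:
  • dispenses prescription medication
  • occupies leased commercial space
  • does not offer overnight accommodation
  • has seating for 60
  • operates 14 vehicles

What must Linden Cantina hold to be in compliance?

Commercial Tenant Certificate, Trade Authorization

[R1] seating 60 ≥ 56; occupies leased commercial space → Standard License not required.
[R2] vehicles 14 > 9; seating 60 > 50 → Small Fleet Registration not required.
[R3] vehicles 14 > 10; occupies leased commercial space → Compliance Registration not required.
[R4] seating 60 ≥ 44 → Commercial Certificate required.
[R5] seating 60 ≥ 58; vehicles 14 > 13; dispenses prescription medication → Standard Registration not required.
[R6] occupies leased commercial space (not: is a mobile business with no fixed premises) → Regulatory Certificate not required.
[R7] dispenses prescription medication; seating 60 < 94; vehicles 14 < 25 → Trade Authorization required.
[R8] occupies leased commercial space → Commercial Tenant Certificate required.
[R9] occupies leased commercial space → exempt from General Business Authorization.
[R10] vehicles 14 < 37 → General Business Authorization required.
[R11] dispenses prescription medication; vehicles 14 > 10 → exempt from Commercial Certificate.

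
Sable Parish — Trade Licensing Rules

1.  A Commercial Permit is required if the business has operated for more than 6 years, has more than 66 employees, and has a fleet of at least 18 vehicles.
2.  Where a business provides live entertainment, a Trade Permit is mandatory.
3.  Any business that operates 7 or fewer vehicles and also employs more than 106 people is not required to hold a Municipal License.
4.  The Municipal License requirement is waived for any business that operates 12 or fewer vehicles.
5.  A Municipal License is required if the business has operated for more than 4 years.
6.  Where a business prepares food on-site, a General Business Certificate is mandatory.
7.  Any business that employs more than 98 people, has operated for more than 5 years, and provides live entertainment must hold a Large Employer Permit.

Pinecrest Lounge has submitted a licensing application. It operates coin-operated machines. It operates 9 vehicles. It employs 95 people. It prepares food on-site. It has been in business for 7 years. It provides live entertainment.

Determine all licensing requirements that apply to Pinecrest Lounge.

General Business Certificate, Trade Permit

1. years in business 7 > 6; employees 95 > 66; vehicles 9 < 18 → Commercial Permit not required.
2. provides live entertainment → Trade Permit required.
3. vehicles 9 > 7; employees 95 ≤ 106 → Municipal License exemption does not apply.
4. vehicles 9 ≤ 12 → exempt from Municipal License.
5. years in business 7 > 4 → Municipal License required.
6. prepares food on-site → General Business Certificate required.
7. employees 95 ≤ 98; years in business 7 > 5; provides live entertainment → Large Employer Permit not required.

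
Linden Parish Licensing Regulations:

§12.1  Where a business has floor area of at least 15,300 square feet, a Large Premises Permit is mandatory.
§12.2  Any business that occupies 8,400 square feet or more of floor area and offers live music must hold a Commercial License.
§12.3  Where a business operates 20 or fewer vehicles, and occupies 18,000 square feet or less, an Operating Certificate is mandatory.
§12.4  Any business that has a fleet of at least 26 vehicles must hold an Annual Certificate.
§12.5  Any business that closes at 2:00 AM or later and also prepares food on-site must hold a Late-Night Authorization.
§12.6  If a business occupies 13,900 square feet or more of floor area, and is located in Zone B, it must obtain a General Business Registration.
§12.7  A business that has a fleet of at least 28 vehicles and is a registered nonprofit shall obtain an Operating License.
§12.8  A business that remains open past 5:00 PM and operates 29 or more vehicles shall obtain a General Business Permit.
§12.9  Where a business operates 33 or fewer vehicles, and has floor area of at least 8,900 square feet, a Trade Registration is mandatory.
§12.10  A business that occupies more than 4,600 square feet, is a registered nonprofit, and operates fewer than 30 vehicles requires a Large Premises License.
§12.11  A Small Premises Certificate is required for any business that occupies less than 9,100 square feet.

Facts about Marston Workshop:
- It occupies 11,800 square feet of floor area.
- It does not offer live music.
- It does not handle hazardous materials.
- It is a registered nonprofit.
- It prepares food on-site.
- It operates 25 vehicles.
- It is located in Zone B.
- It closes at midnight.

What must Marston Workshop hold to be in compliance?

Large Premises License, Trade Registration

§12.1 floor area 11,800 square feet < 15,300 square feet → Large Premises Permit not required.
§12.2 floor area 11,800 square feet ≥ 8,400 square feet; does not offer live music → Commercial License not required.
§12.3 vehicles 25 > 20; floor area 11,800 square feet ≤ 18,000 square feet → Operating Certificate not required.
§12.4 vehicles 25 < 26 → Annual Certificate not required.
§12.5 closes midnight, at/before 2:00 AM; prepares food on-site → Late-Night Authorization not required.
§12.6 floor area 11,800 square feet < 13,900 square feet; is located in Zone B → General Business Registration not required.
§12.7 vehicles 25 < 28; is a registered nonprofit → Operating License not required.
§12.8 closes midnight, after 5:00 PM; vehicles 25 < 29 → General Business Permit not required.
§12.9 vehicles 25 ≤ 33; floor area 11,800 square feet ≥ 8,900 square feet → Trade Registration required.
§12.10 floor area 11,800 square feet > 4,600 square feet; is a registered nonprofit; vehicles 25 < 30 → Large Premises License required.
§12.11 floor area 11,800 square feet ≥ 9,100 square feet → Small Premises Certificate not required.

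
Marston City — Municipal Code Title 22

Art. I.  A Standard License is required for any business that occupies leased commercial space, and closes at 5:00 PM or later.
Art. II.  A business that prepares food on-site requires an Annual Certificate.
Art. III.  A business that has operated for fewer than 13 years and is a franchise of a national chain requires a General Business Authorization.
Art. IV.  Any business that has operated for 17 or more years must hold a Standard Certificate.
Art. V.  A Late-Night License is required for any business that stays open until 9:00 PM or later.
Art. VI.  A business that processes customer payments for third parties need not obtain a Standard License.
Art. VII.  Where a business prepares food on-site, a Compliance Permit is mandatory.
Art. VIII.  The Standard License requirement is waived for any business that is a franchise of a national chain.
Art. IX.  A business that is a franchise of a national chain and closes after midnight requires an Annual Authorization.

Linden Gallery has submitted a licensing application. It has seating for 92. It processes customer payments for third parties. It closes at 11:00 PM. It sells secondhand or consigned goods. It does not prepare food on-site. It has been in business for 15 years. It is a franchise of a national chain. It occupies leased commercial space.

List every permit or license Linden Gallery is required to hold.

Late-Night License

Art. I. occupies leased commercial space; closes 11:00 PM, after 5:00 PM → Standard License required.
Art. II. does not prepare food on-site → Annual Certificate not required.
Art. III. years in business 15 ≥ 13; is a franchise of a national chain → General Business Authorization not required.
Art. IV. years in business 15 < 17 → Standard Certificate not required.
Art. V. closes 11:00 PM, after 9:00 PM → Late-Night License required.
Art. VI. processes customer payments for third parties → exempt from Standard License.
Art. VII. does not prepare food on-site → Compliance Permit not required.
Art. VIII. is a franchise of a national chain → exempt from Standard License.
Art. IX. is a franchise of a national chain; closes 11:00 PM, at/before midnight → Annual Authorization not required.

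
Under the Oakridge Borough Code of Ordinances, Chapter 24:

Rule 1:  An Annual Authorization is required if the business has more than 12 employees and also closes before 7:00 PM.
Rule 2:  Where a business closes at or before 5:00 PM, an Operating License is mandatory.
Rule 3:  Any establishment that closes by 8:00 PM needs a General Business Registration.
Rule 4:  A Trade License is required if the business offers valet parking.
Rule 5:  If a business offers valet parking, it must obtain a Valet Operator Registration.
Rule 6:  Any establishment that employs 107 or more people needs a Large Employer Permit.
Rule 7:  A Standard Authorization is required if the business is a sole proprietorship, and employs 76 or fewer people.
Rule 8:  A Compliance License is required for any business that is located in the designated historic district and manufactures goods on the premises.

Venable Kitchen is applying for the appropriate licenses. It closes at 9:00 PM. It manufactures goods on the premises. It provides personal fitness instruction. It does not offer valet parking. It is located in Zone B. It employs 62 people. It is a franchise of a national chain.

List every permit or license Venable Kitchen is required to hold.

None

Rule 1: employees 62 > 12; closes 9:00 PM, after 7:00 PM → Annual Authorization not required.
Rule 2: closes 9:00 PM, after 5:00 PM → Operating License not required.
Rule 3: closes 9:00 PM, after 8:00 PM → General Business Registration not required.
Rule 4: does not offer valet parking → Trade License not required.
Rule 5: does not offer valet parking → Valet Operator Registration not required.
Rule 6: employees 62 < 107 → Large Employer Permit not required.
Rule 7: is a franchise of a national chain (not: is a sole proprietorship); employees 62 ≤ 76 → Standard Authorization not required.
Rule 8: is located in Zone B (not: is located in the designated historic district); manufactures goods on the premises → Compliance License not required.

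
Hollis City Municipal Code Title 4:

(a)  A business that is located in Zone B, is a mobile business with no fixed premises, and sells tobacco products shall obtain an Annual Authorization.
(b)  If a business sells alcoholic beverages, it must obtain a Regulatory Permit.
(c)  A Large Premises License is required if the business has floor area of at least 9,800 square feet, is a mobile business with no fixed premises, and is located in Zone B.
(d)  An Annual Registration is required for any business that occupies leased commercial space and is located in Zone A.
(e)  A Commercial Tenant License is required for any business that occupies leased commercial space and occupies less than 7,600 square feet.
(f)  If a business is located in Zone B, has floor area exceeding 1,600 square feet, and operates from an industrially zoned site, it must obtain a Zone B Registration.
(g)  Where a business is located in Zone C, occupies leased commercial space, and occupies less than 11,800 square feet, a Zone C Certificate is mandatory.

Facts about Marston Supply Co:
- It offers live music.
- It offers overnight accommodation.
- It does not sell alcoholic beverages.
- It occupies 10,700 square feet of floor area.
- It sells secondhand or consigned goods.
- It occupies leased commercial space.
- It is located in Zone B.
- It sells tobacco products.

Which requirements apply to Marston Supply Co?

None

(a) is located in Zone B; occupies leased commercial space (not: is a mobile business with no fixed premises); sells tobacco products → Annual Authorization not required.
(b) does not sell alcoholic beverages → Regulatory Permit not required.
(c) floor area 10,700 square feet ≥ 9,800 square feet; occupies leased commercial space (not: is a mobile business with no fixed premises); is located in Zone B → Large Premises License not required.
(d) occupies leased commercial space; is located in Zone B (not: is located in Zone A) → Annual Registration not required.
(e) occupies leased commercial space; floor area 10,700 square feet ≥ 7,600 square feet → Commercial Tenant License not required.
(f) is located in Zone B; floor area 10,700 square feet > 1,600 square feet; occupies leased commercial space (not: operates from an industrially zoned site) → Zone B Registration not required.
(g) is located in Zone B (not: is located in Zone C); occupies leased commercial space; floor area 10,700 square feet < 11,800 square feet → Zone C Certificate not required.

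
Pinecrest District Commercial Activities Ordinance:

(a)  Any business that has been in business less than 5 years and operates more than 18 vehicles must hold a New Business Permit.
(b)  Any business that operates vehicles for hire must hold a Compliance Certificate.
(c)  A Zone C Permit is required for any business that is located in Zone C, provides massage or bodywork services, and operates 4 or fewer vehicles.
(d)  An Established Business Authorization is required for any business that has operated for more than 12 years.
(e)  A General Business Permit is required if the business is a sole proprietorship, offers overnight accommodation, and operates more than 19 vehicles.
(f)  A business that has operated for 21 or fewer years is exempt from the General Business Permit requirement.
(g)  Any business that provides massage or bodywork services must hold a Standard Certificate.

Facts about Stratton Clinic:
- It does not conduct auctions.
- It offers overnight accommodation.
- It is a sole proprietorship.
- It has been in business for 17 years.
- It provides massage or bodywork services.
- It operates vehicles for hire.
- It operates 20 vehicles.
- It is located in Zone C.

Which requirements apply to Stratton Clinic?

(a) years in business 17 ≥ 5; vehicles 20 > 18 → New Business Permit not required.
(b) operates vehicles for hire → Compliance Certificate required.
(c) is located in Zone C; provides massage or bodywork services; vehicles 20 > 4 → Zone C Permit not required.
(d) years in business 17 > 12 → Established Business Authorization required.
(e) is a sole proprietorship; offers overnight accommodation; vehicles 20 > 19 → General Business Permit required.
(f) years in business 17 ≤ 21 → exempt from General Business Permit.
(g) provides massage or bodywork services → Standard Certificate required.

Compliance Certificate, Established Business Authorization, Standard Certificate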